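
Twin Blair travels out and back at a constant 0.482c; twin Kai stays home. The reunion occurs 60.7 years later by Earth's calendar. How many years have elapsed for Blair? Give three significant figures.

γ = 1/√(1 − 0.482²) = 1/√0.7677 = 1.141
Blair's clock measures proper time along the trip: τ = Δt/γ = 60.7/1.141 years.

τ = 53.2 years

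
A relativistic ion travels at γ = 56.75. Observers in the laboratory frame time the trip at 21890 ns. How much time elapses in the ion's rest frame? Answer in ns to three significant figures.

τ = 386 ns

γ = 56.75
The interval measured in the laboratory frame is the dilated one; the clock in the ion's rest frame measures the proper time τ = Δt/γ = 21890/56.75 ns.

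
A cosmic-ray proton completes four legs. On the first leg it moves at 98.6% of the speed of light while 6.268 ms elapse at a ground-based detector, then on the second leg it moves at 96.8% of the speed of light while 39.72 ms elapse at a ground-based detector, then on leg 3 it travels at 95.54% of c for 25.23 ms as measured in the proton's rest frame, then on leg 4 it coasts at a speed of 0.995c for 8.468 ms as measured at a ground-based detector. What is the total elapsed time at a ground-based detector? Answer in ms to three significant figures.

Δt = 140 ms

Leg 1: 6.268 ms is already measured at a ground-based detector.
Leg 2: 39.72 ms is already measured at a ground-based detector.
Leg 3: β = 0.9554; γ = 1/√(1 − 0.9554²) = 1/√0.08721 = 3.386; Δt_3 = 3.386 × 25.23 = 85.43 ms.
Leg 4: 8.468 ms is already measured at a ground-based detector.
Total: 6.268 + 39.72 + 85.43 + 8.468 ms.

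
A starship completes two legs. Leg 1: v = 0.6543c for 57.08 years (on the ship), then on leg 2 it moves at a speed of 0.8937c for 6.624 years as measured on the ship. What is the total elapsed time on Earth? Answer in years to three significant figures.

Leg 1: γ = 1/√(1 − 0.6543²) = 1/√0.5719 = 1.322; Δt_1 = 1.322 × 57.08 = 75.48 years.
Leg 2: γ = 1/√(1 − 0.8937²) = 1/√0.2013 = 2.229; Δt_2 = 2.229 × 6.624 = 14.76 years.
Total: 75.48 + 14.76 years.

Δt = 90.2 years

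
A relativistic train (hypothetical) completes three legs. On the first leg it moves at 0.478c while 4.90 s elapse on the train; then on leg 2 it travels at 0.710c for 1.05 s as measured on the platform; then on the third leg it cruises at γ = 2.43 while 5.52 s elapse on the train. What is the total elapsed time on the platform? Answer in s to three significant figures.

Δt = 20.0 s

Leg 1: γ = 1/√(1 − 0.478²) = 1/√0.7715 = 1.138; Δt_1 = 1.138 × 4.90 = 5.579 s.
Leg 2: 1.05 s is already measured on the platform.
Leg 3: γ = 2.43; Δt_3 = 2.430 × 5.52 = 13.41 s.
Total: 5.579 + 1.050 + 13.41 s.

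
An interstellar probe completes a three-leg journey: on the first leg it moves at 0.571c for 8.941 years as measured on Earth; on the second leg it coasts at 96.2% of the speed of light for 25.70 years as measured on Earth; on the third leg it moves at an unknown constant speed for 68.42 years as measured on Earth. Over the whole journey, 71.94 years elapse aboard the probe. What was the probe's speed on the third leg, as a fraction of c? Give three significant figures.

Leg 1: γ = 1/√(1 − 0.571²) = 1/√0.6740 = 1.218; τ_1 = 8.941/1.218 = 7.340 years.
Leg 2: β = 0.962; γ = 1/√(1 − 0.962²) = 1/√0.07456 = 3.662; τ_2 = 25.70/3.662 = 7.017 years.
Leg 3: speed unknown; τ_3 = 68.42/γ_3.
Total proper time: 7.340 + 7.017 + τ_3 = 71.94, so τ_3 = 71.94 − 14.36 = 57.58 years.
γ_3 = 68.42/57.58 = 1.188; β = √(1 − 1/γ²) = √0.2917.

β = 0.540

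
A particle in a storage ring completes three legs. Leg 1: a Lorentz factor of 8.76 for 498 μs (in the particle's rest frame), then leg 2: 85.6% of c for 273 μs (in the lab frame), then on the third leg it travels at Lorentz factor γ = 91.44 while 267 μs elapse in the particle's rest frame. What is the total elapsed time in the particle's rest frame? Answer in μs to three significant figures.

Leg 1: 498 μs is already measured in the particle's rest frame.
Leg 2: β = 0.856; γ = 1/√(1 − 0.856²) = 1/√0.2673 = 1.934; τ_2 = 273/1.934 = 141.1 μs.
Leg 3: 267 μs is already measured in the particle's rest frame.
Total: 498.0 + 141.1 + 267.0 μs.

τ = 906 μs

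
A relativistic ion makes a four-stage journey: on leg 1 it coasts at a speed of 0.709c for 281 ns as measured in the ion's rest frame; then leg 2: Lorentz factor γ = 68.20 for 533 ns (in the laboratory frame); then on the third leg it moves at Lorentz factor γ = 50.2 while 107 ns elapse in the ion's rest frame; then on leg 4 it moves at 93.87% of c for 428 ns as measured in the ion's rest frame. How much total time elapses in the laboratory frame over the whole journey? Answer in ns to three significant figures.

Leg 1: γ = 1/√(1 − 0.709²) = 1/√0.4973 = 1.418; Δt_1 = 1.418 × 281 = 398.5 ns.
Leg 2: 533 ns is already measured in the laboratory frame.
Leg 3: γ = 50.2; Δt_3 = 50.20 × 107 = 5371 ns.
Leg 4: β = 0.9387; γ = 1/√(1 − 0.9387²) = 1/√0.1188 = 2.901; Δt_4 = 2.901 × 428 = 1242 ns.
Total: 398.5 + 533.0 + 5371 + 1242 ns.

Δt = 7540 ns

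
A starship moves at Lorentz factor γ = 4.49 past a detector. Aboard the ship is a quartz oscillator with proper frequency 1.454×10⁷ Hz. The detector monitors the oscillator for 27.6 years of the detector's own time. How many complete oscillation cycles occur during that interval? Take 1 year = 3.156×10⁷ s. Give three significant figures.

N = 2.82×10¹⁵

γ = 4.49
During 27.6 years of lab time, the oscillator's proper time advances by τ = Δt/γ = 27.6/4.490 = 6.147 years = 1.940×10⁸ s.
N = f × τ = 1.454×10⁷ × 1.940×10⁸ = 2.821×10¹⁵.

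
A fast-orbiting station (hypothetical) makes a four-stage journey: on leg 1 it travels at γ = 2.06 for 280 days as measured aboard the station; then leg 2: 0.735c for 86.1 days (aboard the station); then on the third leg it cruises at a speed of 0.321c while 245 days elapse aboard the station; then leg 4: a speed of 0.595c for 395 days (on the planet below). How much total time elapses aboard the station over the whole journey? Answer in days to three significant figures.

Leg 1: 280 days is already measured aboard the station.
Leg 2: 86.1 days is already measured aboard the station.
Leg 3: 245 days is already measured aboard the station.
Leg 4: γ = 1/√(1 − 0.595²) = 1/√0.6460 = 1.244; τ_4 = 395/1.244 = 317.5 days.
Total: 280.0 + 86.10 + 245.0 + 317.5 days.

τ = 929 days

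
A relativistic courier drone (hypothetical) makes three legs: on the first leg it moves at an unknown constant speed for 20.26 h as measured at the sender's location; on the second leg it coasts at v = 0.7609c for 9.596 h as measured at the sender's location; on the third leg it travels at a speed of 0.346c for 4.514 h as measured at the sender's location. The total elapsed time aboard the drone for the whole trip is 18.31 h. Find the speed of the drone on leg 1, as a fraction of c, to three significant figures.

β = 0.922

Leg 1: speed unknown; τ_1 = 20.26/γ_1.
Leg 2: γ = 1/√(1 − 0.7609²) = 1/√0.4210 = 1.541; τ_2 = 9.596/1.541 = 6.227 h.
Leg 3: γ = 1/√(1 − 0.346²) = 1/√0.8803 = 1.066; τ_3 = 4.514/1.066 = 4.235 h.
Total proper time: τ_1 + 6.227 + 4.235 = 18.31, so τ_1 = 18.31 − 10.46 = 7.848 h.
γ_1 = 20.26/7.848 = 2.581; β = √(1 − 1/γ²) = √0.8499.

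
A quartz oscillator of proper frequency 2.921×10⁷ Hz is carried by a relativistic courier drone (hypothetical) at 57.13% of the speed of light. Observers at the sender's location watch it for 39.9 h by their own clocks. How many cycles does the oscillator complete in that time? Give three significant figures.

N = 3.44×10¹²

β = 0.5713; γ = 1/√(1 − 0.5713²) = 1/√0.6736 = 1.218
During 39.9 h of lab time, the oscillator's proper time advances by τ = Δt/γ = 39.9/1.218 = 32.75 h = 1.179×10⁵ s.
N = f × τ = 2.921×10⁷ × 1.179×10⁵ = 3.444×10¹².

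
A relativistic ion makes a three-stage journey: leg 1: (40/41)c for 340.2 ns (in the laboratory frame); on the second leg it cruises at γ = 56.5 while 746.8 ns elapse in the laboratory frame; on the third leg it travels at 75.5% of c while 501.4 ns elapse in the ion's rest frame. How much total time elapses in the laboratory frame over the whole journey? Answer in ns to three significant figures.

Leg 1: 340.2 ns is already measured in the laboratory frame.
Leg 2: 746.8 ns is already measured in the laboratory frame.
Leg 3: β = 0.755; γ = 1/√(1 − 0.755²) = 1/√0.4300 = 1.525; Δt_3 = 1.525 × 501.4 = 764.7 ns.
Total: 340.2 + 746.8 + 764.7 ns.

Δt = 1850 ns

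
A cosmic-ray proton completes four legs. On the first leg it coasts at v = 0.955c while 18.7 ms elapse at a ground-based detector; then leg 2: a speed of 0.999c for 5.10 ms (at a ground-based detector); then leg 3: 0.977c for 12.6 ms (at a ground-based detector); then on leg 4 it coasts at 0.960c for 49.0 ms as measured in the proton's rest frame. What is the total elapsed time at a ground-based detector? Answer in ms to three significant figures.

Leg 1: 18.7 ms is already measured at a ground-based detector.
Leg 2: 5.10 ms is already measured at a ground-based detector.
Leg 3: 12.6 ms is already measured at a ground-based detector.
Leg 4: γ = 1/√(1 − 0.960²) = 25/7 ≈ 3.571; Δt_4 = 3.571 × 49.0 = 175.0 ms.
Total: 18.70 + 5.100 + 12.60 + 175.0 ms.

Δt = 211 ms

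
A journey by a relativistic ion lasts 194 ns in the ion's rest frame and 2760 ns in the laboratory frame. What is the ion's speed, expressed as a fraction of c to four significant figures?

The proper time is measured in the ion's rest frame (both events occur at the ion's location); Δt is measured in the laboratory frame. γ = Δt/τ = 2760/194 = 14.23.
β = √(1 − 1/γ²) = √(1 − 0.004941) = √0.9951

v = 0.9975c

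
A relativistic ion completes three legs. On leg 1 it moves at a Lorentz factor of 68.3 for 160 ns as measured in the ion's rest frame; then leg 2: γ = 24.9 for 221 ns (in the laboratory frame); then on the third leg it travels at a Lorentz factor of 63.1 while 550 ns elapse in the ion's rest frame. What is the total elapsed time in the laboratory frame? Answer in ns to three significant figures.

Δt = 4.59×10⁴ ns

Leg 1: γ = 68.3; Δt_1 = 68.30 × 160 = 1.093×10⁴ ns.
Leg 2: 221 ns is already measured in the laboratory frame.
Leg 3: γ = 63.1; Δt_3 = 63.10 × 550 = 3.471×10⁴ ns.
Total: 1.093×10⁴ + 221.0 + 3.471×10⁴ ns.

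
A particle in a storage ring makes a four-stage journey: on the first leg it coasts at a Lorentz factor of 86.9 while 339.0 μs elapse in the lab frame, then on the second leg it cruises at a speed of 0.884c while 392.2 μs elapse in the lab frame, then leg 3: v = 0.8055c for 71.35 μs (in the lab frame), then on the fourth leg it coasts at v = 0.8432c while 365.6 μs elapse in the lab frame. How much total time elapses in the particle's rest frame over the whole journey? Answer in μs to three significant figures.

Leg 1: γ = 86.9; τ_1 = 339.0/86.90 = 3.901 μs.
Leg 2: γ = 1/√(1 − 0.884²) = 1/√0.2185 = 2.139; τ_2 = 392.2/2.139 = 183.3 μs.
Leg 3: γ = 1/√(1 − 0.8055²) = 1/√0.3512 = 1.687; τ_3 = 71.35/1.687 = 42.28 μs.
Leg 4: γ = 1/√(1 − 0.8432²) = 1/√0.2890 = 1.860; τ_4 = 365.6/1.860 = 196.5 μs.
Total: 3.901 + 183.3 + 42.28 + 196.5 μs.

τ = 426 μs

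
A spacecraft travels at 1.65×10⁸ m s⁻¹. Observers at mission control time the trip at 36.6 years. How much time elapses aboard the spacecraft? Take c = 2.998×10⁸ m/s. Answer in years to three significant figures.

τ = 30.6 years

β = 1.65×10⁸/2.998×10⁸ = 0.5504; γ = 1/√(1 − 0.5504²) = 1.198
The interval measured at mission control is the dilated one; the clock aboard the spacecraft measures the proper time τ = Δt/γ = 36.6/1.198 years.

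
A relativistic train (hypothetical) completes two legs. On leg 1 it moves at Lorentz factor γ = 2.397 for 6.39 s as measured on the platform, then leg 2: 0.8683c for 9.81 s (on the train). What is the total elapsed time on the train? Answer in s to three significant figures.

Leg 1: γ = 2.397; τ_1 = 6.39/2.397 = 2.666 s.
Leg 2: 9.81 s is already measured on the train.
Total: 2.666 + 9.810 s.

τ = 12.5 s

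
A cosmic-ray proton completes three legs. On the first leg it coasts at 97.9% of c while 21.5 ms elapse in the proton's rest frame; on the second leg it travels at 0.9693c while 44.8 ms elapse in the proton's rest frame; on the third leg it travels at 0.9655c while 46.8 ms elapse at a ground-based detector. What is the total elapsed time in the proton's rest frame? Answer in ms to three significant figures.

Leg 1: 21.5 ms is already measured in the proton's rest frame.
Leg 2: 44.8 ms is already measured in the proton's rest frame.
Leg 3: γ = 1/√(1 − 0.9655²) = 1/√0.06781 = 3.840; τ_3 = 46.8/3.840 = 12.19 ms.
Total: 21.50 + 44.80 + 12.19 ms.

τ = 78.5 ms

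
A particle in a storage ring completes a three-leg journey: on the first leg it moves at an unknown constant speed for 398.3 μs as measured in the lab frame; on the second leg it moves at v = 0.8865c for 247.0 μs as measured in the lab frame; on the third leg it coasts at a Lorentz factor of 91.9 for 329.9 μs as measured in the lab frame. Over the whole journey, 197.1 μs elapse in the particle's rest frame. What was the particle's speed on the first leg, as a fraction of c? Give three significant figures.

Leg 1: speed unknown; τ_1 = 398.3/γ_1.
Leg 2: γ = 1/√(1 − 0.8865²) = 1/√0.2141 = 2.161; τ_2 = 247.0/2.161 = 114.3 μs.
Leg 3: γ = 91.9; τ_3 = 329.9/91.90 = 3.590 μs.
Total proper time: τ_1 + 114.3 + 3.590 = 197.1, so τ_1 = 197.1 − 117.9 = 79.22 μs.
γ_1 = 398.3/79.22 = 5.028; β = √(1 − 1/γ²) = √0.9604.

β = 0.980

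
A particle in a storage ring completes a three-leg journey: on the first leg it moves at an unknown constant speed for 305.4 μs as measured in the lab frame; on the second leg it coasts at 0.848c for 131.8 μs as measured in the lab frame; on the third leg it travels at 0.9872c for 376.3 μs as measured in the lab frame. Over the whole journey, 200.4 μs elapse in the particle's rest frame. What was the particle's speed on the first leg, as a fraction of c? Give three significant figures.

Leg 1: speed unknown; τ_1 = 305.4/γ_1.
Leg 2: γ = 1/√(1 − 0.848²) = 1/√0.2809 = 1.887; τ_2 = 131.8/1.887 = 69.85 μs.
Leg 3: γ = 1/√(1 − 0.9872²) = 1/√0.02544 = 6.270; τ_3 = 376.3/6.270 = 60.02 μs.
Total proper time: τ_1 + 69.85 + 60.02 = 200.4, so τ_1 = 200.4 − 129.9 = 70.53 μs.
γ_1 = 305.4/70.53 = 4.330; β = √(1 − 1/γ²) = √0.9467.

β = 0.973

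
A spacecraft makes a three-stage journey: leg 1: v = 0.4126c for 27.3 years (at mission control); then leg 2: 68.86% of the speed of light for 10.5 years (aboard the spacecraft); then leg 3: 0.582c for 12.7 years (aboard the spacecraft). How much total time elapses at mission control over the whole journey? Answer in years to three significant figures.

Leg 1: 27.3 years is already measured at mission control.
Leg 2: β = 0.6886; γ = 1/√(1 − 0.6886²) = 1/√0.5258 = 1.379; Δt_2 = 1.379 × 10.5 = 14.48 years.
Leg 3: γ = 1/√(1 − 0.582²) = 1/√0.6613 = 1.230; Δt_3 = 1.230 × 12.7 = 15.62 years.
Total: 27.30 + 14.48 + 15.62 years.

Δt = 57.4 years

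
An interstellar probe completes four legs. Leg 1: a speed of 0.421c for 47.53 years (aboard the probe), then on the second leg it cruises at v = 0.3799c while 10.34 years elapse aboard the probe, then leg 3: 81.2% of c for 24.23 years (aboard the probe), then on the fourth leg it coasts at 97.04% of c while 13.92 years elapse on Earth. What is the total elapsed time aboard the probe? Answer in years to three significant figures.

τ = 85.5 years

Leg 1: 47.53 years is already measured aboard the probe.
Leg 2: 10.34 years is already measured aboard the probe.
Leg 3: 24.23 years is already measured aboard the probe.
Leg 4: β = 0.9704; γ = 1/√(1 − 0.9704²) = 1/√0.05832 = 4.141; τ_4 = 13.92/4.141 = 3.362 years.
Total: 47.53 + 10.34 + 24.23 + 3.362 years.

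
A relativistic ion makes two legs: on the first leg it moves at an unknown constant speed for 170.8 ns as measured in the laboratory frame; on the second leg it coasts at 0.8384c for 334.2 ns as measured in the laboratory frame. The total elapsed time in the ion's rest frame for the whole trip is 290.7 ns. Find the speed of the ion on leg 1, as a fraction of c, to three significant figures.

Leg 1: speed unknown; τ_1 = 170.8/γ_1.
Leg 2: γ = 1/√(1 − 0.8384²) = 1/√0.2971 = 1.835; τ_2 = 334.2/1.835 = 182.2 ns.
Total proper time: τ_1 + 182.2 = 290.7, so τ_1 = 290.7 − 182.2 = 108.5 ns.
γ_1 = 170.8/108.5 = 1.574; β = √(1 − 1/γ²) = √0.5961.

β = 0.772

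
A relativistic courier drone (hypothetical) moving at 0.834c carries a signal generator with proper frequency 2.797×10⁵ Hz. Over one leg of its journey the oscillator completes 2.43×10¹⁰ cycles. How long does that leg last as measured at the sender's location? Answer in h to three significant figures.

γ = 1/√(1 − 0.834²) = 1/√0.3044 = 1.812
Proper time for N cycles: τ = N/f = 2.43×10¹⁰/(2.797×10⁵) = 8.688×10⁴ s = 24.13 h.
Lab-frame duration Δt = γτ = 1.812 × 24.13 = 43.74 h.

Δt = 43.7 h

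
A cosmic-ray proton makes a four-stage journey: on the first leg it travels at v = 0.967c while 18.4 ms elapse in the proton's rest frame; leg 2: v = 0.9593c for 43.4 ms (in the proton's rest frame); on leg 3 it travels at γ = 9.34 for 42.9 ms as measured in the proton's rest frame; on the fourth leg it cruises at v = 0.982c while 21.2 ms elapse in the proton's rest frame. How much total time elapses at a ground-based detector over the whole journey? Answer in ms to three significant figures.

Leg 1: γ = 1/√(1 − 0.967²) = 1/√0.06491 = 3.925; Δt_1 = 3.925 × 18.4 = 72.22 ms.
Leg 2: γ = 1/√(1 − 0.9593²) = 1/√0.07974 = 3.541; Δt_2 = 3.541 × 43.4 = 153.7 ms.
Leg 3: γ = 9.34; Δt_3 = 9.340 × 42.9 = 400.7 ms.
Leg 4: γ = 1/√(1 − 0.982²) = 1/√0.03568 = 5.294; Δt_4 = 5.294 × 21.2 = 112.2 ms.
Total: 72.22 + 153.7 + 400.7 + 112.2 ms.

Δt = 739 ms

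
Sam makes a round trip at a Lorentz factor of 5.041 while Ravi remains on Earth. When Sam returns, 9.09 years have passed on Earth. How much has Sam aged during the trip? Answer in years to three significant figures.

γ = 5.041
Sam's clock measures proper time along the trip: τ = Δt/γ = 9.09/5.041 years.

τ = 1.80 years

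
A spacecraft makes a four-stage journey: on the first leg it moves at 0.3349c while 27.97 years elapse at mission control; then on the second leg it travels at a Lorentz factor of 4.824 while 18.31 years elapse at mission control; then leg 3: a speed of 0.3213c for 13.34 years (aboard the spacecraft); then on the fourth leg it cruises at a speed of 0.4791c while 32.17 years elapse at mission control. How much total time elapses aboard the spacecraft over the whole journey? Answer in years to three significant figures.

τ = 71.7 years

Leg 1: γ = 1/√(1 − 0.3349²) = 1/√0.8878 = 1.061; τ_1 = 27.97/1.061 = 26.35 years.
Leg 2: γ = 4.824; τ_2 = 18.31/4.824 = 3.796 years.
Leg 3: 13.34 years is already measured aboard the spacecraft.
Leg 4: γ = 1/√(1 − 0.4791²) = 1/√0.7705 = 1.139; τ_4 = 32.17/1.139 = 28.24 years.
Total: 26.35 + 3.796 + 13.34 + 28.24 years.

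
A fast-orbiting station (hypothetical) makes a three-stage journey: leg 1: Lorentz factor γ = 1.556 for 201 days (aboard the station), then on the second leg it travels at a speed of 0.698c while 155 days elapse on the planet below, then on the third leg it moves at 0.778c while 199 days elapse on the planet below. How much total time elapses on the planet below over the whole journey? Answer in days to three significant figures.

Δt = 667 days

Leg 1: γ = 1.556; Δt_1 = 1.556 × 201 = 312.8 days.
Leg 2: 155 days is already measured on the planet below.
Leg 3: 199 days is already measured on the planet below.
Total: 312.8 + 155.0 + 199.0 days.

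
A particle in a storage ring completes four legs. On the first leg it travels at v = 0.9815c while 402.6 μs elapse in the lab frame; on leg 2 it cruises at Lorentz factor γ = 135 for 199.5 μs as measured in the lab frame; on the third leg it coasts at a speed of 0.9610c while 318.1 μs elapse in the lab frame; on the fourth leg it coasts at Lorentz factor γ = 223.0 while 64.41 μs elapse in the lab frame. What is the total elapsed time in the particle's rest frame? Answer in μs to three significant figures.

Leg 1: γ = 1/√(1 − 0.9815²) = 1/√0.03666 = 5.223; τ_1 = 402.6/5.223 = 77.08 μs.
Leg 2: γ = 135; τ_2 = 199.5/135.0 = 1.478 μs.
Leg 3: γ = 1/√(1 − 0.9610²) = 1/√0.07648 = 3.616; τ_3 = 318.1/3.616 = 87.97 μs.
Leg 4: γ = 223.0; τ_4 = 64.41/223.0 = 0.2888 μs.
Total: 77.08 + 1.478 + 87.97 + 0.2888 μs.

τ = 167 μs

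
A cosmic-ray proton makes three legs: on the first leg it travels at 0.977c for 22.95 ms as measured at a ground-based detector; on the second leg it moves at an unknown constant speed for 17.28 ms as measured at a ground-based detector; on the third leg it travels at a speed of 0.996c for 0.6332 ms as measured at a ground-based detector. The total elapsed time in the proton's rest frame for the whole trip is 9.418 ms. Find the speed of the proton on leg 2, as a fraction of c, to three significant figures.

β = 0.966

Leg 1: γ = 1/√(1 − 0.977²) = 1/√0.04547 = 4.690; τ_1 = 22.95/4.690 = 4.894 ms.
Leg 2: speed unknown; τ_2 = 17.28/γ_2.
Leg 3: γ = 1/√(1 − 0.996²) = 1/√0.007984 = 11.19; τ_3 = 0.6332/11.19 = 0.05658 ms.
Total proper time: 4.894 + τ_2 + 0.05658 = 9.418, so τ_2 = 9.418 − 4.950 = 4.468 ms.
γ_2 = 17.28/4.468 = 3.868; β = √(1 − 1/γ²) = √0.9332.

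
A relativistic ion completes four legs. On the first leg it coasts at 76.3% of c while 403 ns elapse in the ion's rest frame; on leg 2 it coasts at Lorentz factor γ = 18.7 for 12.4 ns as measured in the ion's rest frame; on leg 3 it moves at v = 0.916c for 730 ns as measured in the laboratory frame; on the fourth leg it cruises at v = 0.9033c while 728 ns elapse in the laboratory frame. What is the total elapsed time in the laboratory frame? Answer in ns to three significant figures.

Leg 1: β = 0.763; γ = 1/√(1 − 0.763²) = 1/√0.4178 = 1.547; Δt_1 = 1.547 × 403 = 623.5 ns.
Leg 2: γ = 18.7; Δt_2 = 18.70 × 12.4 = 231.9 ns.
Leg 3: 730 ns is already measured in the laboratory frame.
Leg 4: 728 ns is already measured in the laboratory frame.
Total: 623.5 + 231.9 + 730.0 + 728.0 ns.

Δt = 2310 ns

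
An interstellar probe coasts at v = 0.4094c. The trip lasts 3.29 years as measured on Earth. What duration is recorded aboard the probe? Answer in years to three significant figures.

γ = 1/√(1 − 0.4094²) = 1/√0.8324 = 1.096
The interval measured on Earth is the dilated one; the clock aboard the probe measures the proper time τ = Δt/γ = 3.29/1.096 years.

τ = 3.00 years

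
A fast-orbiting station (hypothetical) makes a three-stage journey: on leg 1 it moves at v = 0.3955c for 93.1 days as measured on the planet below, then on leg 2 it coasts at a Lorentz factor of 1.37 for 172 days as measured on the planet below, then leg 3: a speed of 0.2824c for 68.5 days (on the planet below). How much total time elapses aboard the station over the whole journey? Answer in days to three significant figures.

Leg 1: γ = 1/√(1 − 0.3955²) = 1/√0.8436 = 1.089; τ_1 = 93.1/1.089 = 85.51 days.
Leg 2: γ = 1.37; τ_2 = 172/1.370 = 125.5 days.
Leg 3: γ = 1/√(1 − 0.2824²) = 1/√0.9203 = 1.042; τ_3 = 68.5/1.042 = 65.71 days.
Total: 85.51 + 125.5 + 65.71 days.

τ = 277 days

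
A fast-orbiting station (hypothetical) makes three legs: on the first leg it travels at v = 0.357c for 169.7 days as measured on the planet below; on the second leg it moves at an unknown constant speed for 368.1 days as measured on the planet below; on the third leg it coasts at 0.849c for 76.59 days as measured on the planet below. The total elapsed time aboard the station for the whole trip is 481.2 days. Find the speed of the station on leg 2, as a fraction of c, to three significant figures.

β = 0.642

Leg 1: γ = 1/√(1 − 0.357²) = 1/√0.8726 = 1.071; τ_1 = 169.7/1.071 = 158.5 days.
Leg 2: speed unknown; τ_2 = 368.1/γ_2.
Leg 3: γ = 1/√(1 − 0.849²) = 1/√0.2792 = 1.893; τ_3 = 76.59/1.893 = 40.47 days.
Total proper time: 158.5 + τ_2 + 40.47 = 481.2, so τ_2 = 481.2 − 199.0 = 282.2 days.
γ_2 = 368.1/282.2 = 1.304; β = √(1 − 1/γ²) = √0.4122.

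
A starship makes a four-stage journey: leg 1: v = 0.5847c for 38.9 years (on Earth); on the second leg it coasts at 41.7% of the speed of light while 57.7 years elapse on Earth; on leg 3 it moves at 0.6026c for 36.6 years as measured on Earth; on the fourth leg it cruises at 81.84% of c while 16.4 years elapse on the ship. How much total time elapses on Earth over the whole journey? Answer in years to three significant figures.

Leg 1: 38.9 years is already measured on Earth.
Leg 2: 57.7 years is already measured on Earth.
Leg 3: 36.6 years is already measured on Earth.
Leg 4: β = 0.8184; γ = 1/√(1 − 0.8184²) = 1/√0.3302 = 1.740; Δt_4 = 1.740 × 16.4 = 28.54 years.
Total: 38.90 + 57.70 + 36.60 + 28.54 years.

Δt = 162 years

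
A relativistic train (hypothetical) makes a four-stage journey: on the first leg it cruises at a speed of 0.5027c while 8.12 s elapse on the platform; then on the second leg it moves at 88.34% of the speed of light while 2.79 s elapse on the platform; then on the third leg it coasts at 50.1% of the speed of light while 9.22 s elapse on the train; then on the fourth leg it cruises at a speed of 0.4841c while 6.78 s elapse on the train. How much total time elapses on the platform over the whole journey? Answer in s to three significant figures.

Leg 1: 8.12 s is already measured on the platform.
Leg 2: 2.79 s is already measured on the platform.
Leg 3: β = 0.501; γ = 1/√(1 − 0.501²) = 1/√0.7490 = 1.155; Δt_3 = 1.155 × 9.22 = 10.65 s.
Leg 4: γ = 1/√(1 − 0.4841²) = 1/√0.7656 = 1.143; Δt_4 = 1.143 × 6.78 = 7.748 s.
Total: 8.120 + 2.790 + 10.65 + 7.748 s.

Δt = 29.3 s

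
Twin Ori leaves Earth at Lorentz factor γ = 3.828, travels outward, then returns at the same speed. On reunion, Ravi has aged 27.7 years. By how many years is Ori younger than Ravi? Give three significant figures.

Δt − τ = 20.5 years

γ = 3.828
Ori's elapsed proper time: τ = 27.7/3.828 = 7.236 years.
Age gap = Δt − τ = 27.7 − 7.236 years.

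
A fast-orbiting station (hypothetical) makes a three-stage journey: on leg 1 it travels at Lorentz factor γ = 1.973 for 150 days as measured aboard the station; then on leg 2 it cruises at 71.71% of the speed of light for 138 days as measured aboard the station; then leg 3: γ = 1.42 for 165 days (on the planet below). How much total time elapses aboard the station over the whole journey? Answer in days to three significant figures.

τ = 404 days

Leg 1: 150 days is already measured aboard the station.
Leg 2: 138 days is already measured aboard the station.
Leg 3: γ = 1.42; τ_3 = 165/1.420 = 116.2 days.
Total: 150.0 + 138.0 + 116.2 days.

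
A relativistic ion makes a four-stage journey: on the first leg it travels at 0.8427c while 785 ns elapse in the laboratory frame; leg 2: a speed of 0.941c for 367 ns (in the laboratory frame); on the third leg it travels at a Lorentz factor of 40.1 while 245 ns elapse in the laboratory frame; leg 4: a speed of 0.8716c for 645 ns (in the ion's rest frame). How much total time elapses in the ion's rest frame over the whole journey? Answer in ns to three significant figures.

Leg 1: γ = 1/√(1 − 0.8427²) = 1/√0.2899 = 1.857; τ_1 = 785/1.857 = 422.6 ns.
Leg 2: γ = 1/√(1 − 0.941²) = 1/√0.1145 = 2.955; τ_2 = 367/2.955 = 124.2 ns.
Leg 3: γ = 40.1; τ_3 = 245/40.10 = 6.110 ns.
Leg 4: 645 ns is already measured in the ion's rest frame.
Total: 422.6 + 124.2 + 6.110 + 645.0 ns.

τ = 1200 ns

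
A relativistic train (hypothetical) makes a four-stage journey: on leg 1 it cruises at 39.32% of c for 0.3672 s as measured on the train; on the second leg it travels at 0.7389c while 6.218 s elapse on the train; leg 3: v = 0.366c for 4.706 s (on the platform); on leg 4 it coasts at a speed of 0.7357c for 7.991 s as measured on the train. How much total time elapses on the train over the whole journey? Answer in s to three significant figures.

Leg 1: 0.3672 s is already measured on the train.
Leg 2: 6.218 s is already measured on the train.
Leg 3: γ = 1/√(1 − 0.366²) = 1/√0.8660 = 1.075; τ_3 = 4.706/1.075 = 4.379 s.
Leg 4: 7.991 s is already measured on the train.
Total: 0.3672 + 6.218 + 4.379 + 7.991 s.

τ = 19.0 s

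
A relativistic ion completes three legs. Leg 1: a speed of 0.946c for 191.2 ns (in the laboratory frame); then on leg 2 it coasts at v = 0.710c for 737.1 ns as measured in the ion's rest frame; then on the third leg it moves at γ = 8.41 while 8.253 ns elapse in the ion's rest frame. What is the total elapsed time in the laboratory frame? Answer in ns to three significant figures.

Δt = 1310 ns

Leg 1: 191.2 ns is already measured in the laboratory frame.
Leg 2: γ = 1/√(1 − 0.710²) = 1/√0.4959 = 1.420; Δt_2 = 1.420 × 737.1 = 1047 ns.
Leg 3: γ = 8.41; Δt_3 = 8.410 × 8.253 = 69.41 ns.
Total: 191.2 + 1047 + 69.41 ns.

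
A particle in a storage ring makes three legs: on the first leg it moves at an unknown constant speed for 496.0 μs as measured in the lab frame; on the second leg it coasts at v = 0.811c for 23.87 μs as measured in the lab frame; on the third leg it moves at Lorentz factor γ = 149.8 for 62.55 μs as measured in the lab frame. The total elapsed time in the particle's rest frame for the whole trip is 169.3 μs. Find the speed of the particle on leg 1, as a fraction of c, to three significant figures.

β = 0.950

Leg 1: speed unknown; τ_1 = 496.0/γ_1.
Leg 2: γ = 1/√(1 − 0.811²) = 1/√0.3423 = 1.709; τ_2 = 23.87/1.709 = 13.97 μs.
Leg 3: γ = 149.8; τ_3 = 62.55/149.8 = 0.4176 μs.
Total proper time: τ_1 + 13.97 + 0.4176 = 169.3, so τ_1 = 169.3 − 14.38 = 154.9 μs.
γ_1 = 496.0/154.9 = 3.202; β = √(1 − 1/γ²) = √0.9024.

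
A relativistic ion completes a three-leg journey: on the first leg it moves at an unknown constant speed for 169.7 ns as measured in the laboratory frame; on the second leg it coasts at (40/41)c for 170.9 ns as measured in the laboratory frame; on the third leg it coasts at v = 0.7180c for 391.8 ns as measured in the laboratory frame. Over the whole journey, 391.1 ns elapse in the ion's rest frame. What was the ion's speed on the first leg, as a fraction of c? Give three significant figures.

Leg 1: speed unknown; τ_1 = 169.7/γ_1.
Leg 2: γ = 1/√(1 − (40/41)²) = 41/9 ≈ 4.556; τ_2 = 170.9/4.556 = 37.51 ns.
Leg 3: γ = 1/√(1 − 0.7180²) = 1/√0.4845 = 1.437; τ_3 = 391.8/1.437 = 272.7 ns.
Total proper time: τ_1 + 37.51 + 272.7 = 391.1, so τ_1 = 391.1 − 310.2 = 80.88 ns.
γ_1 = 169.7/80.88 = 2.098; β = √(1 − 1/γ²) = √0.7729.

β = 0.879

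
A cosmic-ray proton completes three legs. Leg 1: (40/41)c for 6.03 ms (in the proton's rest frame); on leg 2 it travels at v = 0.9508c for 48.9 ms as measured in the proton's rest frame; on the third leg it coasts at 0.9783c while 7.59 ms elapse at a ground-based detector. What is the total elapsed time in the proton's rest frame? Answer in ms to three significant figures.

Leg 1: 6.03 ms is already measured in the proton's rest frame.
Leg 2: 48.9 ms is already measured in the proton's rest frame.
Leg 3: γ = 1/√(1 − 0.9783²) = 1/√0.04293 = 4.826; τ_3 = 7.59/4.826 = 1.573 ms.
Total: 6.030 + 48.90 + 1.573 ms.

τ = 56.5 ms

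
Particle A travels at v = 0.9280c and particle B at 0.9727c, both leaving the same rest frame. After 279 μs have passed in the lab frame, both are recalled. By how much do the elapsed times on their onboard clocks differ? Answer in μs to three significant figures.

A: γ = 1/√(1 − 0.9280²) = 1/√0.1388 = 2.684; τ_A = 279/2.684 = 103.9 μs.
B: γ = 1/√(1 − 0.9727²) = 1/√0.05385 = 4.309; τ_B = 279/4.309 = 64.75 μs.

|τ_A − τ_B| = 39.2 μs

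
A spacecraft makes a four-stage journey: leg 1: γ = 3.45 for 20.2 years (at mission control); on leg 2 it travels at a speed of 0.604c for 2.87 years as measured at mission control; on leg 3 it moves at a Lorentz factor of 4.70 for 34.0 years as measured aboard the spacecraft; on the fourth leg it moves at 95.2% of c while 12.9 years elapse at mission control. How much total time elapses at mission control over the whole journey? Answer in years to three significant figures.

Δt = 196 years

Leg 1: 20.2 years is already measured at mission control.
Leg 2: 2.87 years is already measured at mission control.
Leg 3: γ = 4.70; Δt_3 = 4.700 × 34.0 = 159.8 years.
Leg 4: 12.9 years is already measured at mission control.
Total: 20.20 + 2.870 + 159.8 + 12.90 years.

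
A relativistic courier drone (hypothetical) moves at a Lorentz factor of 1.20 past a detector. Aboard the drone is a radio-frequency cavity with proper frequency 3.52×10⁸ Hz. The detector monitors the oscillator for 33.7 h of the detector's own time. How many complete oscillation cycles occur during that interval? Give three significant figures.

N = 3.56×10¹³

γ = 1.20
During 33.7 h of lab time, the oscillator's proper time advances by τ = Δt/γ = 33.7/1.200 = 28.08 h = 1.011×10⁵ s.
N = f × τ = 3.52×10⁸ × 1.011×10⁵ = 3.559×10¹³.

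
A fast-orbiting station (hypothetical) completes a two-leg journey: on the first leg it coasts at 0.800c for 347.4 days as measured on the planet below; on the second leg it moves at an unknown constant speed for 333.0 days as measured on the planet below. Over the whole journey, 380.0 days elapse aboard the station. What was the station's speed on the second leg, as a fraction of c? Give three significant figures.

β = 0.857

Leg 1: γ = 1/√(1 − 0.800²) = 5/3 ≈ 1.667; τ_1 = 347.4/1.667 = 208.4 days.
Leg 2: speed unknown; τ_2 = 333.0/γ_2.
Total proper time: 208.4 + τ_2 = 380.0, so τ_2 = 380.0 − 208.4 = 171.6 days.
γ_2 = 333.0/171.6 = 1.941; β = √(1 − 1/γ²) = √0.7346.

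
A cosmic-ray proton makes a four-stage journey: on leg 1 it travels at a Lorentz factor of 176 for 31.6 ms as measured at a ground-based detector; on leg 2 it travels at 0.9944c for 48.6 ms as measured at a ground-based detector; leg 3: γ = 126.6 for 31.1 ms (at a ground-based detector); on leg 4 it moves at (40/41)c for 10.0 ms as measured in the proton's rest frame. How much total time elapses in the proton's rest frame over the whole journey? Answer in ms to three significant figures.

τ = 15.6 ms

Leg 1: γ = 176; τ_1 = 31.6/176.0 = 0.1795 ms.
Leg 2: γ = 1/√(1 − 0.9944²) = 1/√0.01117 = 9.462; τ_2 = 48.6/9.462 = 5.136 ms.
Leg 3: γ = 126.6; τ_3 = 31.1/126.6 = 0.2457 ms.
Leg 4: 10.0 ms is already measured in the proton's rest frame.
Total: 0.1795 + 5.136 + 0.2457 + 10.00 ms.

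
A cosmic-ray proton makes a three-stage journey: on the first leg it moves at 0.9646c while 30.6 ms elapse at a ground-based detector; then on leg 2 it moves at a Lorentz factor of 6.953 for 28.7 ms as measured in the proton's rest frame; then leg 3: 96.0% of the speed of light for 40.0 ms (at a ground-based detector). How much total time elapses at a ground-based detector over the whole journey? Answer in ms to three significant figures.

Leg 1: 30.6 ms is already measured at a ground-based detector.
Leg 2: γ = 6.953; Δt_2 = 6.953 × 28.7 = 199.6 ms.
Leg 3: 40.0 ms is already measured at a ground-based detector.
Total: 30.60 + 199.6 + 40.00 ms.

Δt = 270 ms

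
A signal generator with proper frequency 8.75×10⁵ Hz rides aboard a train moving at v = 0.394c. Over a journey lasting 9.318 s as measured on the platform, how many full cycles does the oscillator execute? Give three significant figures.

γ = 1/√(1 − 0.394²) = 1/√0.8448 = 1.088
The oscillator's own cycle count is N = f × τ where τ is the proper time on the train. τ = Δt/γ = 9.318/1.088 = 8.564 s = 8.564×10⁰ s.
N = 8.75×10⁵ × 8.564×10⁰ = 7.494×10⁶.

N = 7.49×10⁶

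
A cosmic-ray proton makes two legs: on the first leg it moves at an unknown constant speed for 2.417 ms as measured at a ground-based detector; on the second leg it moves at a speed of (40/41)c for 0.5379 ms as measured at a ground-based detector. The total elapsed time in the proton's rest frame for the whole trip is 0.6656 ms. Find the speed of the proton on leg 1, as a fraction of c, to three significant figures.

Leg 1: speed unknown; τ_1 = 2.417/γ_1.
Leg 2: γ = 1/√(1 − (40/41)²) = 41/9 ≈ 4.556; τ_2 = 0.5379/4.556 = 0.1181 ms.
Total proper time: τ_1 + 0.1181 = 0.6656, so τ_1 = 0.6656 − 0.1181 = 0.5475 ms.
γ_1 = 2.417/0.5475 = 4.414; β = √(1 − 1/γ²) = √0.9487.

β = 0.974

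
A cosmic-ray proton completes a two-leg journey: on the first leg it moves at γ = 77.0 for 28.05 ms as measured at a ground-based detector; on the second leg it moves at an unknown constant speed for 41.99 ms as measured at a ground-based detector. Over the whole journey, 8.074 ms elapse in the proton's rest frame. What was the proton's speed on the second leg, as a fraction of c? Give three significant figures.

β = 0.983

Leg 1: γ = 77.0; τ_1 = 28.05/77.00 = 0.3643 ms.
Leg 2: speed unknown; τ_2 = 41.99/γ_2.
Total proper time: 0.3643 + τ_2 = 8.074, so τ_2 = 8.074 − 0.3643 = 7.710 ms.
γ_2 = 41.99/7.710 = 5.446; β = √(1 − 1/γ²) = √0.9663.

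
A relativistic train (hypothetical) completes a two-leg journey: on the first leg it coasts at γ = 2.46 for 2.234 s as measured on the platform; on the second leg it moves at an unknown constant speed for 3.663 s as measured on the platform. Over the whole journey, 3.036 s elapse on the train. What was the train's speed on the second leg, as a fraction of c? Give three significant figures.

β = 0.814

Leg 1: γ = 2.46; τ_1 = 2.234/2.460 = 0.9081 s.
Leg 2: speed unknown; τ_2 = 3.663/γ_2.
Total proper time: 0.9081 + τ_2 = 3.036, so τ_2 = 3.036 − 0.9081 = 2.128 s.
γ_2 = 3.663/2.128 = 1.721; β = √(1 − 1/γ²) = √0.6625.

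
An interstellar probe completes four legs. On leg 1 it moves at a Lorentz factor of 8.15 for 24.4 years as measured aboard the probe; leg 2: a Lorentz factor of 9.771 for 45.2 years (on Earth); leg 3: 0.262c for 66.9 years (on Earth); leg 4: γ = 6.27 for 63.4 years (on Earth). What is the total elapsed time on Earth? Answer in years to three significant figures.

Δt = 374 years

Leg 1: γ = 8.15; Δt_1 = 8.150 × 24.4 = 198.9 years.
Leg 2: 45.2 years is already measured on Earth.
Leg 3: 66.9 years is already measured on Earth.
Leg 4: 63.4 years is already measured on Earth.
Total: 198.9 + 45.20 + 66.90 + 63.40 years.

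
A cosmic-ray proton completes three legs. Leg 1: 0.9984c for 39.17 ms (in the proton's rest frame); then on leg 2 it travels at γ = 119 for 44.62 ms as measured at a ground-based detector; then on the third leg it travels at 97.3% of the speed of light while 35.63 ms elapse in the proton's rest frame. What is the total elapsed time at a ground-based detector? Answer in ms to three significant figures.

Leg 1: γ = 1/√(1 − 0.9984²) = 1/√0.003197 = 17.68; Δt_1 = 17.68 × 39.17 = 692.7 ms.
Leg 2: 44.62 ms is already measured at a ground-based detector.
Leg 3: β = 0.973; γ = 1/√(1 − 0.973²) = 1/√0.05327 = 4.333; Δt_3 = 4.333 × 35.63 = 154.4 ms.
Total: 692.7 + 44.62 + 154.4 ms.

Δt = 892 ms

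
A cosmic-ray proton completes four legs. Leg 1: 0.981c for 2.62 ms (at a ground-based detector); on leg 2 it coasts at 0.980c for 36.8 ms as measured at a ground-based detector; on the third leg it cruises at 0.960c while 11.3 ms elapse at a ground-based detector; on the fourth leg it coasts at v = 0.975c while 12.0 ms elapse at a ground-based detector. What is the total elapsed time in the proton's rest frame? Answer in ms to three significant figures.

Leg 1: γ = 1/√(1 − 0.981²) = 1/√0.03764 = 5.154; τ_1 = 2.62/5.154 = 0.5083 ms.
Leg 2: γ = 1/√(1 − 0.980²) = 1/√0.03960 = 5.025; τ_2 = 36.8/5.025 = 7.323 ms.
Leg 3: γ = 1/√(1 − 0.960²) = 25/7 ≈ 3.571; τ_3 = 11.3/3.571 = 3.164 ms.
Leg 4: γ = 1/√(1 − 0.975²) = 1/√0.04938 = 4.500; τ_4 = 12.0/4.500 = 2.666 ms.
Total: 0.5083 + 7.323 + 3.164 + 2.666 ms.

τ = 13.7 ms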